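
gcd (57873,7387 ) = 1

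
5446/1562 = 2723/781=3.49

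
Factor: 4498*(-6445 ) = -2^1* 5^1*13^1*173^1* 1289^1 =- 28989610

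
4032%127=95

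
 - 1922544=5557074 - 7479618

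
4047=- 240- - 4287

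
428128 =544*787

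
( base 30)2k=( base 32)2g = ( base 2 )1010000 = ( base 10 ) 80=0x50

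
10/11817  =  10/11817  =  0.00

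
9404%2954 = 542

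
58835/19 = 3096+11/19   =  3096.58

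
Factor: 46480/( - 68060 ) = - 2^2*7^1  *41^ (-1 ) = - 28/41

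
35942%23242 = 12700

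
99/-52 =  - 2 + 5/52 = -1.90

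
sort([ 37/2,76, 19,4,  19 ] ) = [ 4, 37/2, 19, 19, 76] 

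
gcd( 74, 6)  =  2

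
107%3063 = 107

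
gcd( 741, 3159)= 39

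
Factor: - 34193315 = -5^1*13^1*526051^1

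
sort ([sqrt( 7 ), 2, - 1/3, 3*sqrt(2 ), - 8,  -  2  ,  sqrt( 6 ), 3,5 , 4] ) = [ - 8, - 2, - 1/3,2,  sqrt(6 ),sqrt( 7 ), 3, 4, 3*sqrt(2 ), 5 ]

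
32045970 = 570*56221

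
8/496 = 1/62=0.02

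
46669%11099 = 2273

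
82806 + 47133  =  129939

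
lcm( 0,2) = 0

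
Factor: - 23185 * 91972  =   - 2^2 *5^1*4637^1*22993^1 =-  2132370820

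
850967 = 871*977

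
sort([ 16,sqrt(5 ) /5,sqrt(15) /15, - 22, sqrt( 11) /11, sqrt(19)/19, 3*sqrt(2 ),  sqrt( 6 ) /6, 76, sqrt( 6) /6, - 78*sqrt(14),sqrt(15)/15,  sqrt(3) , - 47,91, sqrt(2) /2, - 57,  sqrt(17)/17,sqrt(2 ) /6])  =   [ - 78*sqrt(14 ), - 57, - 47, - 22, sqrt(19) /19, sqrt( 2 )/6, sqrt( 17 ) /17,sqrt(15 ) /15,  sqrt(15 ) /15,sqrt( 11)/11,  sqrt(6 )/6, sqrt (6)/6,sqrt ( 5)/5,sqrt(2) /2, sqrt( 3 ) , 3*sqrt(2),16, 76,91] 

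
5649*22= 124278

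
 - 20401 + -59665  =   - 80066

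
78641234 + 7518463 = 86159697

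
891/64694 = 891/64694 = 0.01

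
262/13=20 + 2/13= 20.15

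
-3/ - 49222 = 3/49222 = 0.00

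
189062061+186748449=375810510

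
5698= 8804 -3106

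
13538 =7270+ 6268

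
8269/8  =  1033 + 5/8= 1033.62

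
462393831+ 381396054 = 843789885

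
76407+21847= 98254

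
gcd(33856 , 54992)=16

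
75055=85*883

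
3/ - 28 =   -  3/28 =-0.11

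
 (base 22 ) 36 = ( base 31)2a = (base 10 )72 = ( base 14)52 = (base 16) 48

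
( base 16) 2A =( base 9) 46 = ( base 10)42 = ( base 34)18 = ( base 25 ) 1h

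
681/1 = 681 = 681.00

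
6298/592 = 10 + 189/296 = 10.64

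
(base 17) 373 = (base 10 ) 989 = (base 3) 1100122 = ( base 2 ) 1111011101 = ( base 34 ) t3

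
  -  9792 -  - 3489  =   - 6303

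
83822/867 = 83822/867 =96.68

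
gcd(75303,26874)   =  9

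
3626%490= 196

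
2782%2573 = 209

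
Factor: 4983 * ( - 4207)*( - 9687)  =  3^2*7^1*11^1 * 151^1*601^1*3229^1 = 203073240447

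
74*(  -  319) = -23606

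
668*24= 16032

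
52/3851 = 52/3851 =0.01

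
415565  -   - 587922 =1003487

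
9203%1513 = 125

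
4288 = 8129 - 3841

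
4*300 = 1200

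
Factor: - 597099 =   -  3^1*199033^1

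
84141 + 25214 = 109355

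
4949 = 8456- 3507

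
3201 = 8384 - 5183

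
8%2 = 0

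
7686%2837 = 2012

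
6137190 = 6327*970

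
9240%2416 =1992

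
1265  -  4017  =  - 2752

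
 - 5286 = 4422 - 9708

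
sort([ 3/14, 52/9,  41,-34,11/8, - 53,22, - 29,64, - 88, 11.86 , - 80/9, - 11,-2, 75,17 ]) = [ - 88 , - 53, - 34, -29, - 11, - 80/9 , - 2,3/14,11/8, 52/9 , 11.86,17,22, 41,64,75]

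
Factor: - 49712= -2^4*13^1*239^1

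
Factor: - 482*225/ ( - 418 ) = 3^2*5^2 * 11^( - 1)*19^( - 1 )*241^1= 54225/209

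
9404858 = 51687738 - 42282880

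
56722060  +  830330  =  57552390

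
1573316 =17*92548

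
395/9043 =395/9043 = 0.04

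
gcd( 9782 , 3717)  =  1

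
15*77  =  1155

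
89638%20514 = 7582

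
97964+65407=163371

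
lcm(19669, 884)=78676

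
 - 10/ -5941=10/5941   =  0.00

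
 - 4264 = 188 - 4452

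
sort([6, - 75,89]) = [ -75, 6,89]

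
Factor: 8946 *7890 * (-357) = -25198466580 = -2^2 * 3^4*5^1*7^2 * 17^1 * 71^1 * 263^1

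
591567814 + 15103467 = 606671281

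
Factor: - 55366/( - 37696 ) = 47/32 = 2^( - 5)*47^1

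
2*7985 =15970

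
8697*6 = 52182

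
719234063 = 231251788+487982275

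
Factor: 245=5^1*7^2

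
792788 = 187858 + 604930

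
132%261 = 132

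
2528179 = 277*9127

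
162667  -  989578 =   -  826911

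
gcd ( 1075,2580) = 215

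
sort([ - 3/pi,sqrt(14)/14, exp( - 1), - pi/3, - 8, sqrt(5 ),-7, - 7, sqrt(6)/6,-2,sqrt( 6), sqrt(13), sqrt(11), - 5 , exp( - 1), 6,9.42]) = [-8, - 7,  -  7 , - 5, - 2, - pi/3, - 3/pi, sqrt( 14 ) /14, exp(-1), exp( - 1 ),sqrt( 6 ) /6, sqrt(5) , sqrt(6), sqrt( 11) , sqrt( 13 ),6,9.42]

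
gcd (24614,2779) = 397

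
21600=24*900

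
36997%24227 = 12770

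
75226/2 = 37613 = 37613.00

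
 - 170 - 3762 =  - 3932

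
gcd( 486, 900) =18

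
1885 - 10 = 1875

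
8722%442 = 324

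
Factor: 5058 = 2^1*3^2*281^1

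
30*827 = 24810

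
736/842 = 368/421 = 0.87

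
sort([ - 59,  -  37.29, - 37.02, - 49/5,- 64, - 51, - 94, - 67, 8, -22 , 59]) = [ - 94, - 67, - 64,- 59 , - 51 , - 37.29,-37.02, -22 ,  -  49/5, 8, 59]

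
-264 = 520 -784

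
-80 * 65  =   - 5200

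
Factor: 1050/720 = 35/24 = 2^( - 3 )*3^( - 1)*5^1*7^1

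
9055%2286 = 2197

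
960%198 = 168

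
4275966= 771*5546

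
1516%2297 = 1516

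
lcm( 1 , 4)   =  4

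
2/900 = 1/450  =  0.00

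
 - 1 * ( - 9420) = 9420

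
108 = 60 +48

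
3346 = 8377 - 5031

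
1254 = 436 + 818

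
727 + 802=1529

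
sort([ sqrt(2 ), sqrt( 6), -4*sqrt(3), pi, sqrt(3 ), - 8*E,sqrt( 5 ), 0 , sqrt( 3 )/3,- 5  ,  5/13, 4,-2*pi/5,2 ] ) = [- 8*E ,- 4*sqrt(3), - 5, - 2*pi/5,0, 5/13, sqrt(3 )/3, sqrt(2), sqrt( 3), 2, sqrt(5), sqrt( 6 ),pi, 4 ] 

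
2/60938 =1/30469 = 0.00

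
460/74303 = 460/74303 = 0.01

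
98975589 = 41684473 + 57291116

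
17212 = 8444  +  8768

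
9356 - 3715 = 5641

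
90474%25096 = 15186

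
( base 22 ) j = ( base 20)J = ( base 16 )13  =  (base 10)19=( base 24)j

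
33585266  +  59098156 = 92683422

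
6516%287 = 202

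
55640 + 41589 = 97229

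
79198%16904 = 11582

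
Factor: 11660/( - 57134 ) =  - 10/49 = - 2^1* 5^1*7^(-2) 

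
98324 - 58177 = 40147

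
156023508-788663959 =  - 632640451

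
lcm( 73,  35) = 2555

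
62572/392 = 15643/98=159.62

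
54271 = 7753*7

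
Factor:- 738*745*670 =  - 2^2 * 3^2 * 5^2*41^1*67^1*149^1= - 368372700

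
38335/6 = 6389+1/6 = 6389.17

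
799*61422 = 49076178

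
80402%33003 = 14396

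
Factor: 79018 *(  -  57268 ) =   -  2^3 * 103^1*139^1*39509^1 = - 4525202824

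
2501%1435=1066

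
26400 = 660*40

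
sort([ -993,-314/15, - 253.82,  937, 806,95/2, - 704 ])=[  -  993, - 704, - 253.82,-314/15,  95/2,  806, 937]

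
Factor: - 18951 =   -  3^1*6317^1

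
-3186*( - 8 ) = 25488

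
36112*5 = 180560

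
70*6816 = 477120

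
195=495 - 300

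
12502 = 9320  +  3182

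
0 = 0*29627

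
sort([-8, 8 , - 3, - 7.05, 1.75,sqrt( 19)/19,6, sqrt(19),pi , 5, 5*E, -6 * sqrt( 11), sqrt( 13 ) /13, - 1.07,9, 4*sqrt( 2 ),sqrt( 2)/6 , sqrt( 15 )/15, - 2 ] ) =[ - 6*sqrt( 11 ), - 8,  -  7.05 , - 3, - 2,-1.07,sqrt ( 19 ) /19, sqrt( 2)/6,sqrt( 15)/15  ,  sqrt (13 ) /13,1.75,pi, sqrt( 19) , 5,4*sqrt( 2 ) , 6, 8,9,5*E]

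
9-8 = 1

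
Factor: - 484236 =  - 2^2*3^2* 13451^1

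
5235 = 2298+2937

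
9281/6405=1 + 2876/6405 = 1.45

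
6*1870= 11220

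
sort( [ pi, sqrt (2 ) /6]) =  [ sqrt(2 )/6,pi ] 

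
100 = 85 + 15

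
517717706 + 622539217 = 1140256923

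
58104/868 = 14526/217 = 66.94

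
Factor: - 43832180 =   -  2^2*5^1*7^1* 313087^1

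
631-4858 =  - 4227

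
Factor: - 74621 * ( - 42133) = 7^1*13^1*71^1*463^1*1051^1= 3144006593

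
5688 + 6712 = 12400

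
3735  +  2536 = 6271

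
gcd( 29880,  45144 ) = 72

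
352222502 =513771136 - 161548634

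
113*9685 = 1094405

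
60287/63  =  956 + 59/63=956.94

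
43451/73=43451/73 = 595.22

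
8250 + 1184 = 9434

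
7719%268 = 215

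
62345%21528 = 19289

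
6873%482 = 125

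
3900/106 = 36  +  42/53   =  36.79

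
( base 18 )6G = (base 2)1111100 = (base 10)124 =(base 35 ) 3J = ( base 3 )11121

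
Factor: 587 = 587^1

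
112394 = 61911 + 50483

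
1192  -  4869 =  - 3677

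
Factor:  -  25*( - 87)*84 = 182700 = 2^2* 3^2 * 5^2*7^1*29^1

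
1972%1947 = 25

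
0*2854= 0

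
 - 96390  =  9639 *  ( - 10 )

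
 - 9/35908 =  - 1+35899/35908 = - 0.00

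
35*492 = 17220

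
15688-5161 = 10527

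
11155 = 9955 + 1200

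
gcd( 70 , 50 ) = 10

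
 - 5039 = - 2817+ - 2222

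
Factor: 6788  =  2^2 * 1697^1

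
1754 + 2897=4651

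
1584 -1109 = 475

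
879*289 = 254031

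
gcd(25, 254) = 1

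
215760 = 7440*29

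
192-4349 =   -  4157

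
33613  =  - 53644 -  - 87257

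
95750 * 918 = 87898500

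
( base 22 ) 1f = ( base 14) 29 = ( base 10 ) 37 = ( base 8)45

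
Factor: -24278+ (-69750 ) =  - 94028=- 2^2*11^1*2137^1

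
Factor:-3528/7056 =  - 2^ (  -  1 ) = - 1/2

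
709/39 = 709/39 =18.18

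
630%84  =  42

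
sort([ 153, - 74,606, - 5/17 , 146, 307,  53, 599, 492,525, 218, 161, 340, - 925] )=[ - 925, - 74, - 5/17 , 53, 146,153,161, 218, 307,340,492 , 525, 599, 606 ] 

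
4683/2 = 4683/2 = 2341.50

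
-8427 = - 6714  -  1713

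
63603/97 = 655 + 68/97 = 655.70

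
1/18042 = 1/18042=0.00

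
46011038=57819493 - 11808455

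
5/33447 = 5/33447=0.00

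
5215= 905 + 4310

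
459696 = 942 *488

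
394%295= 99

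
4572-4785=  - 213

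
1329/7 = 189 + 6/7  =  189.86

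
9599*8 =76792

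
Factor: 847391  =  227^1*3733^1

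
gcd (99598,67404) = 2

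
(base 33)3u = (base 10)129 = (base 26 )4P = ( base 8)201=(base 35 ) 3o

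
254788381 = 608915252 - 354126871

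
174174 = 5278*33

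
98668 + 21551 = 120219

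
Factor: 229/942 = 2^ ( - 1)*3^ ( - 1) * 157^( - 1)*229^1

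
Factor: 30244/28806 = 15122/14403 = 2^1*3^(-1 )*4801^ ( - 1)*7561^1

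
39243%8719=4367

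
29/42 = 29/42 = 0.69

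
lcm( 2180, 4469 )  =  89380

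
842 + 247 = 1089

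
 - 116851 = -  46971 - 69880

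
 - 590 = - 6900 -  - 6310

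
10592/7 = 1513 + 1/7 = 1513.14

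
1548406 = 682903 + 865503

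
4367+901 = 5268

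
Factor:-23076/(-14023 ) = 2^2 * 3^2 * 37^(-1)*379^(-1)  *  641^1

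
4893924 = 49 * 99876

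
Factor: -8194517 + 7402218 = -792299^1 =- 792299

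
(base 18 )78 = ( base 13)A4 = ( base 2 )10000110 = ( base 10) 134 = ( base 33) 42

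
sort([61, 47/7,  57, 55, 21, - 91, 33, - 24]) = [ - 91,- 24,47/7, 21,33,55, 57,  61 ]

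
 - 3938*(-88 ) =346544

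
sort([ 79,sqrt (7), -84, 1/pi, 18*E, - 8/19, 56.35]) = [ - 84, - 8/19, 1/pi, sqrt( 7),18 * E,56.35,79]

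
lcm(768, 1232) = 59136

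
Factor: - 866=  -  2^1*433^1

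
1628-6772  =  -5144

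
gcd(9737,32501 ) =7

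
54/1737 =6/193 = 0.03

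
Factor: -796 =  - 2^2*199^1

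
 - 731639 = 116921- 848560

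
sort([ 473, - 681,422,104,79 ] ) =[ - 681,79, 104,422, 473]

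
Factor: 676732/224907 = 2^2*3^ ( - 1)*7^1*61^(- 1 )*1229^ ( - 1 )*24169^1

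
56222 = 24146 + 32076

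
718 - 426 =292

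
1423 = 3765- 2342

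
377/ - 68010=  - 377/68010  =  - 0.01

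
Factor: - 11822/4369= - 2^1*17^ (-1) * 23^1  =  -  46/17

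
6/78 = 1/13 = 0.08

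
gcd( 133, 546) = 7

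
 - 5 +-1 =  - 6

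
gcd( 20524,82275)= 1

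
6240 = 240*26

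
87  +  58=145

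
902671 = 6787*133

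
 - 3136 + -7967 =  - 11103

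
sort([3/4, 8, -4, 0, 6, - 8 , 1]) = [ - 8, - 4,0, 3/4, 1, 6, 8 ] 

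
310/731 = 310/731   =  0.42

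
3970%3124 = 846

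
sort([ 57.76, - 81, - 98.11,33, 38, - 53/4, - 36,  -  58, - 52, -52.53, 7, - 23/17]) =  [ -98.11,  -  81,- 58, -52.53, - 52, -36, - 53/4, -23/17, 7, 33, 38,57.76 ]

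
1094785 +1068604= 2163389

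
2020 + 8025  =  10045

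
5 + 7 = 12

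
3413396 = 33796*101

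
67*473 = 31691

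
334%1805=334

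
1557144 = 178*8748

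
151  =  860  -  709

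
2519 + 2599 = 5118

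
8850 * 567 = 5017950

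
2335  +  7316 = 9651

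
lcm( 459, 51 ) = 459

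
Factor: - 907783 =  - 17^1*67^1*797^1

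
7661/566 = 13+303/566 = 13.54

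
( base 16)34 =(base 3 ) 1221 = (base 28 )1o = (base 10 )52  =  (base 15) 37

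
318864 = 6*53144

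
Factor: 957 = 3^1 * 11^1*29^1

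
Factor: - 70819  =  - 7^1*67^1*151^1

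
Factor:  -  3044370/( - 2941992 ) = 2^( - 2 ) * 3^( - 1 )*5^1*7^2 * 19^1*29^( - 1) * 109^1*1409^ (-1) = 507395/490332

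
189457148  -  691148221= - 501691073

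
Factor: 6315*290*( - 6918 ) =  - 2^2*3^2 * 5^2*29^1* 421^1*1153^1 = - 12669279300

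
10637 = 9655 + 982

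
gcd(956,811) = 1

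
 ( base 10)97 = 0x61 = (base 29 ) 3A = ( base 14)6d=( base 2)1100001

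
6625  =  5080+1545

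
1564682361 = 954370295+610312066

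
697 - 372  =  325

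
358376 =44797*8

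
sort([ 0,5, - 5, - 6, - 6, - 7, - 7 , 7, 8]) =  [ - 7,-7, - 6 ,-6  , - 5, 0,5,7, 8 ]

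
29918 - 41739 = -11821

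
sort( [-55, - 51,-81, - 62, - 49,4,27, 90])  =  [-81 ,-62, - 55, - 51, - 49, 4,27, 90]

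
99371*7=695597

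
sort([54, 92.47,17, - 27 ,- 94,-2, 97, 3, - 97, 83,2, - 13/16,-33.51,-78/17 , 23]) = [ - 97, - 94 , - 33.51,  -  27,-78/17,-2,-13/16, 2, 3,17, 23, 54, 83, 92.47, 97] 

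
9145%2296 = 2257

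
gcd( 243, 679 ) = 1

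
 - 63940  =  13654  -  77594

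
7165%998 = 179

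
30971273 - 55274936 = - 24303663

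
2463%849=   765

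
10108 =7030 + 3078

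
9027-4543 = 4484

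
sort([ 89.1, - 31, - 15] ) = [ - 31,  -  15,89.1 ] 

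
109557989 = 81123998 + 28433991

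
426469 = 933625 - 507156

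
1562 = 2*781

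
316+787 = 1103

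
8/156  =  2/39=0.05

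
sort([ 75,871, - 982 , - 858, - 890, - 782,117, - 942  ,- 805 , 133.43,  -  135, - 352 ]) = [ -982, - 942,-890 , - 858 ,-805, - 782, - 352, - 135, 75,117, 133.43,871 ] 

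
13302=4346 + 8956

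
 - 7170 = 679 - 7849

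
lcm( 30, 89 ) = 2670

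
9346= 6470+2876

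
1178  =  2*589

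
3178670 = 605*5254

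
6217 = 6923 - 706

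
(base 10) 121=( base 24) 51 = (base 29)45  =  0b1111001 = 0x79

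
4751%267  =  212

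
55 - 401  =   - 346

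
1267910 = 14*90565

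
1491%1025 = 466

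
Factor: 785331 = 3^2*71^1 * 1229^1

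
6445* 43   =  277135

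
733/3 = 733/3 = 244.33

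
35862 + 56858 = 92720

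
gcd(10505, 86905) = 955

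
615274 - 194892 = 420382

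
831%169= 155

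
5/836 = 5/836= 0.01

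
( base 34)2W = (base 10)100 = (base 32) 34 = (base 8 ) 144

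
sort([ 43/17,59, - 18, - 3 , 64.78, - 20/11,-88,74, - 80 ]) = [ - 88, - 80, - 18, -3,- 20/11, 43/17,59, 64.78, 74]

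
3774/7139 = 3774/7139 = 0.53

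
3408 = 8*426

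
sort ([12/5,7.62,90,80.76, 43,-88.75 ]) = [ - 88.75,  12/5,7.62,43,80.76, 90]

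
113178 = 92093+21085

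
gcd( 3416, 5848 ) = 8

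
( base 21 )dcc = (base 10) 5997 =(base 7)23325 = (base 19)gbc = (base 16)176D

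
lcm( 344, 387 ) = 3096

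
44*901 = 39644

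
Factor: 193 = 193^1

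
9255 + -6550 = 2705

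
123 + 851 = 974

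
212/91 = 212/91 = 2.33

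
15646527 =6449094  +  9197433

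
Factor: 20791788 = 2^2*3^1*1732649^1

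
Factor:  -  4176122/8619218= -2088061/4309609=-83^( - 1)*137^(- 1)*379^( - 1)*2088061^1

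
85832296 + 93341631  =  179173927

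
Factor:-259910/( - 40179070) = 7^1*47^1*79^1*1109^( - 1 )  *3623^(-1)= 25991/4017907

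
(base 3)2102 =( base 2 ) 1000001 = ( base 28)29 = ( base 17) 3e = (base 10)65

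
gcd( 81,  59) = 1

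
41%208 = 41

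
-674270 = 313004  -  987274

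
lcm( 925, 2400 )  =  88800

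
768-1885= -1117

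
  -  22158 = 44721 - 66879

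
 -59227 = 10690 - 69917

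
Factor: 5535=3^3* 5^1*41^1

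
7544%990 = 614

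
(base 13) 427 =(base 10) 709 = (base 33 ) lg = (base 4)23011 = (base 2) 1011000101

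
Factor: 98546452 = 2^2*41^1*600893^1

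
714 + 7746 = 8460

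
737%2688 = 737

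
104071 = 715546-611475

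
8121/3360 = 2  +  467/1120 = 2.42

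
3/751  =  3/751 = 0.00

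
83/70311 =83/70311 = 0.00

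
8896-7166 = 1730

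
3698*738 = 2729124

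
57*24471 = 1394847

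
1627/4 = 1627/4 = 406.75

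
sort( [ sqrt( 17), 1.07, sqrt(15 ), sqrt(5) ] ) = [ 1.07,sqrt( 5 ),sqrt( 15 ),sqrt(17) ]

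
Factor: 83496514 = 2^1* 491^1*85027^1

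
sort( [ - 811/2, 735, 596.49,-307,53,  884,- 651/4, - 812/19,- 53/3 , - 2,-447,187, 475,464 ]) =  [-447,-811/2,-307, - 651/4, - 812/19, - 53/3, - 2,53,187, 464,475, 596.49, 735, 884] 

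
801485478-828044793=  - 26559315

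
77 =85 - 8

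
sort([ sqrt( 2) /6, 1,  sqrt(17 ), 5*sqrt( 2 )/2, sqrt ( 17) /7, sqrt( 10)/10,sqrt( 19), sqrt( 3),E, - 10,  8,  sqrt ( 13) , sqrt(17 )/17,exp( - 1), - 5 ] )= [ -10, - 5,sqrt( 2) /6,sqrt( 17 ) /17,sqrt( 10 ) /10,exp( - 1),sqrt( 17)/7,1,  sqrt(3),E, 5*sqrt( 2) /2, sqrt( 13),sqrt ( 17 ),sqrt( 19),8]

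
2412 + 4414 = 6826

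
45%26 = 19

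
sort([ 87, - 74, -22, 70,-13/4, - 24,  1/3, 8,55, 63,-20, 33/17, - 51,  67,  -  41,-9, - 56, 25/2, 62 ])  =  [ - 74, - 56, - 51, - 41, - 24,-22,-20, - 9,-13/4, 1/3, 33/17,8, 25/2,55,62  ,  63, 67,70, 87]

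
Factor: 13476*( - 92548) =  - 1247176848 =- 2^4*3^1 * 17^1 *1123^1*1361^1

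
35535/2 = 17767 + 1/2 = 17767.50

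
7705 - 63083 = -55378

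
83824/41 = 2044 + 20/41 = 2044.49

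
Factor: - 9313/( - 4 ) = 2^(  -  2 ) *67^1 * 139^1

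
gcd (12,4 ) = 4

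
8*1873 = 14984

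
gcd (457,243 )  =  1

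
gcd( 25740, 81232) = 4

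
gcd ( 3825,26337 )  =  3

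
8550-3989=4561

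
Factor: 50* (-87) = -2^1*3^1 * 5^2*29^1=-4350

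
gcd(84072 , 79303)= 1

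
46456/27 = 46456/27  =  1720.59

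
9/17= 9/17= 0.53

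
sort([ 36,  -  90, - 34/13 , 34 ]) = [ - 90, - 34/13,34, 36]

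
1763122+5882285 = 7645407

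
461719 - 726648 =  - 264929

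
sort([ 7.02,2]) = [2,7.02] 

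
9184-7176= 2008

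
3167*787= 2492429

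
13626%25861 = 13626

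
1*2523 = 2523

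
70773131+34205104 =104978235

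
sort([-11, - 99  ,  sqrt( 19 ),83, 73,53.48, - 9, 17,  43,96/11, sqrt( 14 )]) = [ - 99,  -  11,-9,sqrt ( 14),sqrt( 19 ),96/11,17,43,53.48,73,83]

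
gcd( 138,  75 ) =3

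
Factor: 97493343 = 3^1*23^1 *1412947^1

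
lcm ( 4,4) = 4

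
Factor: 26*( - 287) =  - 2^1 * 7^1*13^1*41^1 = - 7462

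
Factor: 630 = 2^1*3^2 *5^1*7^1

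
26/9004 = 13/4502 = 0.00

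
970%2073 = 970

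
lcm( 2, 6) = 6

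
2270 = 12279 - 10009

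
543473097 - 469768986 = 73704111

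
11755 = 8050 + 3705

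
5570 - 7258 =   -  1688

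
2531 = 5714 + -3183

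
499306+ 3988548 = 4487854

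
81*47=3807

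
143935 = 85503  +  58432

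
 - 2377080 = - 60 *39618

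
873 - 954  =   - 81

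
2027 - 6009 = -3982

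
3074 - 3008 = 66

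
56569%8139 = 7735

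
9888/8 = 1236=1236.00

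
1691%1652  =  39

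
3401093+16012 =3417105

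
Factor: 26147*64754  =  2^1*11^1*2377^1*32377^1  =  1693122838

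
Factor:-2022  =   - 2^1*3^1*337^1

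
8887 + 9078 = 17965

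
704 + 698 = 1402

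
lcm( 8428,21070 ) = 42140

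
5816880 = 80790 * 72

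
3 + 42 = 45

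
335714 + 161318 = 497032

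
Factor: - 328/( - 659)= 2^3*41^1*659^( -1)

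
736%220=76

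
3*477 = 1431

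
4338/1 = 4338 = 4338.00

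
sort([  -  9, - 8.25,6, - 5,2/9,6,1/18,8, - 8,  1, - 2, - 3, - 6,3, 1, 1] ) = [-9, -8.25, - 8, - 6,- 5, - 3, - 2,1/18, 2/9 , 1, 1,1, 3, 6,6,8] 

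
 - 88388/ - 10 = 8838 + 4/5 = 8838.80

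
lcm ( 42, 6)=42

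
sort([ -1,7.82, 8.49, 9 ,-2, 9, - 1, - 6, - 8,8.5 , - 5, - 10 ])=[ - 10, - 8, - 6, - 5,-2,- 1, - 1,  7.82,8.49, 8.5,9,9]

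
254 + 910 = 1164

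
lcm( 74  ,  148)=148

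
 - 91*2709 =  - 246519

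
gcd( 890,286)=2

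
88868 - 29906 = 58962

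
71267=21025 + 50242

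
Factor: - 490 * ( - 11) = 5390 = 2^1 * 5^1*7^2*11^1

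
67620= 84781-17161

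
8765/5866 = 1 + 2899/5866 = 1.49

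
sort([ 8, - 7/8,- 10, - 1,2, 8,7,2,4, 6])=[ -10, - 1 ,-7/8,2, 2,4,6, 7, 8, 8 ]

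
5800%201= 172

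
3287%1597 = 93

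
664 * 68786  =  45673904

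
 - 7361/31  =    -  7361/31 = - 237.45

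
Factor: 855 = 3^2*5^1*19^1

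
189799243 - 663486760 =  - 473687517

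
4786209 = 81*59089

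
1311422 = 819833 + 491589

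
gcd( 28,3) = 1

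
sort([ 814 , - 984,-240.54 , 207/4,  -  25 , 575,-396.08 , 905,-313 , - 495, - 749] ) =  [ - 984, - 749, - 495,-396.08, - 313, -240.54, - 25, 207/4,575, 814,905 ]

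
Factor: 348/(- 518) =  - 174/259 = - 2^1*3^1*7^(-1)*29^1*37^( -1 ) 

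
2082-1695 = 387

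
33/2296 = 33/2296 =0.01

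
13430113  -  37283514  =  -23853401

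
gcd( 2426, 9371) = 1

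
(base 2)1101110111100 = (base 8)15674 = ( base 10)7100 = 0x1BBC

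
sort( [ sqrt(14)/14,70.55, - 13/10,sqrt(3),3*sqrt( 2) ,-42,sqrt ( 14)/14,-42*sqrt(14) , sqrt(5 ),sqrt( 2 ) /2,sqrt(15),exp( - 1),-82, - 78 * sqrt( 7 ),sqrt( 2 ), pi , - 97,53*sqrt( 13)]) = [-78*sqrt( 7),-42*sqrt(14 ),-97,-82,-42, - 13/10,sqrt( 14 ) /14, sqrt(14)/14,  exp(-1), sqrt( 2)/2,sqrt(2), sqrt ( 3), sqrt( 5 ), pi,sqrt(15 ),  3*sqrt( 2),  70.55, 53*sqrt( 13) ] 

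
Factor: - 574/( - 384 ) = 2^( - 6) * 3^(-1 ) *7^1*41^1 = 287/192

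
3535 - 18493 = - 14958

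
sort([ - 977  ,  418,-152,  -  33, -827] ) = [ - 977, - 827, - 152,  -  33,418]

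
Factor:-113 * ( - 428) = 2^2*107^1*113^1 = 48364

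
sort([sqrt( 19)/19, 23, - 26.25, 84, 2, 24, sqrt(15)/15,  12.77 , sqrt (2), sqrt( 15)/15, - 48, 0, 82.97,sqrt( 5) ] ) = [ - 48 ,- 26.25, 0, sqrt( 19)/19,  sqrt( 15)/15,sqrt(15)/15, sqrt( 2 ) , 2, sqrt( 5 ), 12.77,23,24  ,  82.97, 84]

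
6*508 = 3048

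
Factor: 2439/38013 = 3^1* 271^1*12671^( - 1 ) = 813/12671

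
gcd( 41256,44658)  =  54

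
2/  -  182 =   -  1 + 90/91 =-0.01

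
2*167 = 334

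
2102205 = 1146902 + 955303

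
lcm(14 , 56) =56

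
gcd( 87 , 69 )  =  3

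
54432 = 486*112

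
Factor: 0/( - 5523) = 0^1 = 0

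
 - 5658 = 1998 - 7656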